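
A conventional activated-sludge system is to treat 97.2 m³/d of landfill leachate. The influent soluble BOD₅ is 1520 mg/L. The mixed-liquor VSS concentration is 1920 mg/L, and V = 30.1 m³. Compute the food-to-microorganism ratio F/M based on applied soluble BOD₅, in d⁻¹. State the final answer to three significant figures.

F/M ≈ 2.56 d⁻¹

F/M = applied load / biomass = Q·S₀/(V·X) = 97.2 × 1520 / (30.10 × 1920) = 2.556 d⁻¹.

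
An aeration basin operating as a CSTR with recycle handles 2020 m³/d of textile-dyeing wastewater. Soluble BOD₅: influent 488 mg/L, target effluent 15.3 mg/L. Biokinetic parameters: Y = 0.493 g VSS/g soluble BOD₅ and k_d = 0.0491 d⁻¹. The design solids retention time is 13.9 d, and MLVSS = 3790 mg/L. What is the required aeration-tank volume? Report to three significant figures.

V ≈ 1030 m³

Steady-state biomass mass balance: V·X·(1 + k_d·θ_c) = Y·Q·(S₀ − S)·θ_c, so V = 0.493 × 2020 × (488 − 15.3) × 13.9 / [3790 × (1 + 0.0491 × 13.9)] = 6.54×10^6 / 6377 = 1026 m³.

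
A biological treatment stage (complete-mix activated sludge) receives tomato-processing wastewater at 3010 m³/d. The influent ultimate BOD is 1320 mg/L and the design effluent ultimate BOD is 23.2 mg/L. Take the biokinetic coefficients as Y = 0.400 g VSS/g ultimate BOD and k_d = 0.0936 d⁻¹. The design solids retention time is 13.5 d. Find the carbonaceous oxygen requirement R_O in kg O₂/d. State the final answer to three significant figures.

R_O ≈ 2920 kg O₂/d

The observed yield is Y_obs = Y/(1 + k_d·θ_c) = 0.400 / (1 + 0.0936 × 13.5) = 0.400 / 2.264 = 0.1767 g VSS per g ultimate BOD removed.
Substrate removed = Q·(S₀ − S) = 3010 m³/d × (1320 − 23.2) g/m³ = 3.9×10^6 g/d = 3903 kg/d.
P_X = Y_obs·Q·(S₀ − S) = 0.1767 × 3903 = 689.8 kg VSS/d.
Carbonaceous O₂ demand = substrate oxidised − cell-mass equivalent = 3903 − 1.42 × 689.8 = 2924 kg O₂/d.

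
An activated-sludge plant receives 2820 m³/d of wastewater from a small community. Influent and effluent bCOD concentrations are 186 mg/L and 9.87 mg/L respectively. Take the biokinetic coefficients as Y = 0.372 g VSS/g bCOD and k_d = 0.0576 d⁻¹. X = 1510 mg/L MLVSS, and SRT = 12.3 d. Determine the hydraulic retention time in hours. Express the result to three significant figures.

Steady-state biomass mass balance: V·X·(1 + k_d·θ_c) = Y·Q·(S₀ − S)·θ_c, so V = 0.372 × 2820 × (186 − 9.87) × 12.3 / [1510 × (1 + 0.0576 × 12.3)] = 2.27×10^6 / 2580 = 880.9 m³.
τ = V/Q = 880.9/2820 = 0.3124 d, or 7.497 h.

τ ≈ 7.50 h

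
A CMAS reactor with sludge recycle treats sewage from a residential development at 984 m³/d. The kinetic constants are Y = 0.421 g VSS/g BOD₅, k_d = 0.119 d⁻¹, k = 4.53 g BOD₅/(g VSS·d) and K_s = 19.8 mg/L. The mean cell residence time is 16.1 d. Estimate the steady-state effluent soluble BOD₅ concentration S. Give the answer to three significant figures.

From the Monod/SRT balance for a CMAS, S = K_s·(1+k_d θ_c)/[θ_c·(Y k − k_d) − 1] = 19.8 × (1 + 0.119 × 16.1) / [16.1 × (0.421 × 4.53 − 0.119) − 1] = 57.73 / 27.79 = 2.078 mg/L.

S ≈ 2.08 mg/L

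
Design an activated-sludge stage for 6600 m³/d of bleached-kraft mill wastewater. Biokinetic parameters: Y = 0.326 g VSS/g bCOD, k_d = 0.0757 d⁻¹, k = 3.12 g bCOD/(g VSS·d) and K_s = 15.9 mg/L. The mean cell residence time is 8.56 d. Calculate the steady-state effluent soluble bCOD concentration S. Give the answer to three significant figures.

S ≈ 3.71 mg/L

From the Monod/SRT balance for a CMAS, S = K_s·(1+k_d θ_c)/[θ_c·(Y k − k_d) − 1] = 15.9 × (1 + 0.0757 × 8.56) / [8.56 × (0.326 × 3.12 − 0.0757) − 1] = 26.20 / 7.059 = 3.712 mg/L.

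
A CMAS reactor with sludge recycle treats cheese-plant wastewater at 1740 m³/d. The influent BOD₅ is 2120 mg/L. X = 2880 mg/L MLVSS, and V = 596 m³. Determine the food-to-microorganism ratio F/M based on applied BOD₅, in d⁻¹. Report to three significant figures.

F/M = Q·S₀ / (V·X) = 1740 × 2120 / (596.0 × 2880) = 2.149 g BOD₅·(g VSS·d)⁻¹.

F/M ≈ 2.15 d⁻¹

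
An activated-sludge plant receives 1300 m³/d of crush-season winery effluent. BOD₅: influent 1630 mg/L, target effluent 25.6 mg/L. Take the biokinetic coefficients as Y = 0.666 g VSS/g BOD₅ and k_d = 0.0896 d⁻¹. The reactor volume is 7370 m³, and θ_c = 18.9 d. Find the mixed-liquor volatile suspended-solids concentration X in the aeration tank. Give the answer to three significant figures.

From V·X·(1 + k_d·θ_c) = Y·Q·(S₀ − S)·θ_c: X = 0.666 × 1300 × (1630 − 25.6) × 18.9 / [7370 × (1 + 0.0896 × 18.9)] = 1323 mg/L.

X ≈ 1320 mg/L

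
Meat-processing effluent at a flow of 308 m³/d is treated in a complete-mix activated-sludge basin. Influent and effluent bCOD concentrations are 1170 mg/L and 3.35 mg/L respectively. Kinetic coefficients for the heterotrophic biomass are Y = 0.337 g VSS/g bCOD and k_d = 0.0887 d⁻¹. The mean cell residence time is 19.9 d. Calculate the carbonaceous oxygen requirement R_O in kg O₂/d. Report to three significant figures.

Y_obs = Y / (1 + k_d θ_c) = 0.337 / (1 + 0.0887 × 19.9) = 0.337 / 2.765 = 0.1219.
Substrate removed = Q·(S₀ − S) = 308 m³/d × (1170 − 3.35) g/m³ = 3.59×10^5 g/d = 359.3 kg/d.
P_X = Y_obs·Q·(S₀ − S) = 0.1219 × 359.3 = 43.79 kg VSS/d.
Carbonaceous O₂ demand = substrate oxidised − cell-mass equivalent = 359.3 − 1.42 × 43.79 = 297.1 kg O₂/d.

R_O ≈ 297 kg O₂/d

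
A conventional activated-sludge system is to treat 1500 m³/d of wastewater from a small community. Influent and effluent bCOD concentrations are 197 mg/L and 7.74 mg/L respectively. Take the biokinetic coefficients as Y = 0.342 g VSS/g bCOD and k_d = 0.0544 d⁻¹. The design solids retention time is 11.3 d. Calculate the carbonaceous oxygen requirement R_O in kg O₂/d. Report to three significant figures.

R_O ≈ 199 kg O₂/d

Correct the yield for decay: Y_obs = Y/(1 + k_d θ_c) = 0.342 / (1 + 0.0544 × 11.3) = 0.342 / 1.615 = 0.2118.
Substrate removed = Q·(S₀ − S) = 1500 m³/d × (197 − 7.74) g/m³ = 2.84×10^5 g/d = 283.9 kg/d.
Net sludge production P_X = 0.2118 × 283.9 = 60.13 kg VSS/d.
R_O = Q·ΔS − 1.42 P_X = 283.9 − 85.38 = 198.5 kg O₂/d.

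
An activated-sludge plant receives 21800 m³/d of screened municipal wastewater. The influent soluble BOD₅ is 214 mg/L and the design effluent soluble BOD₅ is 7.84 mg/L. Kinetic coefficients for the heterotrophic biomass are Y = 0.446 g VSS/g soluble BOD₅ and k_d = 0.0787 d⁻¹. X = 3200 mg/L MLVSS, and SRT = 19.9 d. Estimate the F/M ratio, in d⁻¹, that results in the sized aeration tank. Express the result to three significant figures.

F/M ≈ 0.300 d⁻¹

From the SRT design equation V = Y Q (S₀−S) θ_c / [X (1 + k_d θ_c)] = 0.446 × 21800 × (214 − 7.84) × 19.9 / [3200 × (1 + 0.0787 × 19.9)] = 3.99×10^7 / 8212 = 4858 m³.
Food-to-microorganism ratio F/M = Q S₀ / (V X) = 21800 × 214 / (4858 × 3200) = 0.3001 d⁻¹.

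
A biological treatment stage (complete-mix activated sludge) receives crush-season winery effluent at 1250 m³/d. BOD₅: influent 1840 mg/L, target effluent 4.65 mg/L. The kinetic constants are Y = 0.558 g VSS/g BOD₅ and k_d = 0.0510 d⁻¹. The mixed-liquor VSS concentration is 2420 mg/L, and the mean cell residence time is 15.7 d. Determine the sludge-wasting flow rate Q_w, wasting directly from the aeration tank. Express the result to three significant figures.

From the SRT design equation V = Y Q (S₀−S) θ_c / [X (1 + k_d θ_c)] = 0.558 × 1250 × (1840 − 4.65) × 15.7 / [2420 × (1 + 0.0510 × 15.7)] = 2.01×10^7 / 4358 = 4612 m³.
For wasting at MLVSS concentration, Q_w = V/θ_c = 4612/15.7 = 293.8 m³/d.

Q_w ≈ 294 m³/d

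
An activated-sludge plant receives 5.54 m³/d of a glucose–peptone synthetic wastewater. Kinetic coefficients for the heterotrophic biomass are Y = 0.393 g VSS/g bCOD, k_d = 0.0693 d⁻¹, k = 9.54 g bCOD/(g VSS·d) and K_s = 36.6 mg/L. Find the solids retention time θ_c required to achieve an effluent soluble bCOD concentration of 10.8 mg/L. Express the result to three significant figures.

θ_c ≈ 1.27 d

At the target effluent, Y k S/(K_s+S) = 0.393×9.54×10.8/47.40 = 0.8543 d⁻¹.
Then 1/θ_c = μ − k_d = 0.8543 − 0.0693 = 0.7850 d⁻¹, giving θ_c = 1.274 d.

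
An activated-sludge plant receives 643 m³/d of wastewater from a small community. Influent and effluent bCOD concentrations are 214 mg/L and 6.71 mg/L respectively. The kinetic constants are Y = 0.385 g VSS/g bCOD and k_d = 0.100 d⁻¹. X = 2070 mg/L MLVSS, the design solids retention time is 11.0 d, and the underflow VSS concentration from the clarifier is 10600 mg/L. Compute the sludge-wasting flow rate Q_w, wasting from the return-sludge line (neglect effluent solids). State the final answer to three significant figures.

Steady-state biomass mass balance: V·X·(1 + k_d·θ_c) = Y·Q·(S₀ − S)·θ_c, so V = 0.385 × 643 × (214 − 6.71) × 11.0 / [2070 × (1 + 0.100 × 11.0)] = 5.64×10^5 / 4347 = 129.9 m³.
θ_c = V·X/(Q_w·X_r) when wasting from the recycle, so Q_w = V·X/(θ_c·X_r) = 129.9 × 2070 / (11.0 × 10600) = 2.305 m³/d.

Q_w ≈ 2.31 m³/d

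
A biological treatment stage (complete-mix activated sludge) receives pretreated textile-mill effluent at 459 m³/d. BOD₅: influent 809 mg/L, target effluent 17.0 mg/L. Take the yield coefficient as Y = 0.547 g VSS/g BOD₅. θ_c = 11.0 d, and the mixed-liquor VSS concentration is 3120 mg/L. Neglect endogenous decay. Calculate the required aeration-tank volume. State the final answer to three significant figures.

V ≈ 701 m³

Biomass mass balance (decay neglected): V·X = Y·Q·(S₀ − S)·θ_c, so V = 0.547 × 459 × (809 − 17.0) × 11.0 / 3120 = 701.1 m³.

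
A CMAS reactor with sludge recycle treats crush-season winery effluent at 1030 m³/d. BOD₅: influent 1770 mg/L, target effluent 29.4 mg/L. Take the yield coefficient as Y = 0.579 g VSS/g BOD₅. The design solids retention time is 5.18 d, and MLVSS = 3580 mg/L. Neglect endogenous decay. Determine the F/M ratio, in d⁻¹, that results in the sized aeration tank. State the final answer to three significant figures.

F/M ≈ 0.339 d⁻¹

Biomass mass balance (decay neglected): V·X = Y·Q·(S₀ − S)·θ_c, so V = 0.579 × 1030 × (1770 − 29.4) × 5.18 / 3580 = 1502 m³.
F/M = Q·S₀ / (V·X) = 1030 × 1770 / (1502 × 3580) = 0.3391 g BOD₅·(g VSS·d)⁻¹.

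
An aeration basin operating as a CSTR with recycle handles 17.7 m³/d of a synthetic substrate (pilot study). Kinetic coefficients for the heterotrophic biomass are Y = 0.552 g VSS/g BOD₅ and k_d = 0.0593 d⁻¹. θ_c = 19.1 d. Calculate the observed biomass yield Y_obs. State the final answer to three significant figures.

Y_obs ≈ 0.259 g VSS/g BOD₅

The observed yield is Y_obs = Y/(1 + k_d·θ_c) = 0.552 / (1 + 0.0593 × 19.1) = 0.552 / 2.133 = 0.2588 g VSS per g BOD₅ removed.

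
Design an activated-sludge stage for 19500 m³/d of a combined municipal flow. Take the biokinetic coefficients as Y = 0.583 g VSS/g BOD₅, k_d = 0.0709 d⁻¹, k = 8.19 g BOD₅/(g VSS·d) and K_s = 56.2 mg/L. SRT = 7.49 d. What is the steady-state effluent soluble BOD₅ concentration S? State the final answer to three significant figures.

S ≈ 2.51 mg/L

From the Monod/SRT balance for a CMAS, S = K_s·(1+k_d θ_c)/[θ_c·(Y k − k_d) − 1] = 56.2 × (1 + 0.0709 × 7.49) / [7.49 × (0.583 × 8.19 − 0.0709) − 1] = 86.04 / 34.23 = 2.514 mg/L.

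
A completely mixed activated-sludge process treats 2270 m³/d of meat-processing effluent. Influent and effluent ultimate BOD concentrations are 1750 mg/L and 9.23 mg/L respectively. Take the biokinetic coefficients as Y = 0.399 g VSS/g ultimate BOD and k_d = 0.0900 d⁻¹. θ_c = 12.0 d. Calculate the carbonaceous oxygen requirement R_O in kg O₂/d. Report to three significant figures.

Correct the yield for decay: Y_obs = Y/(1 + k_d θ_c) = 0.399 / (1 + 0.0900 × 12.0) = 0.399 / 2.080 = 0.1918.
ΔS = 1750 − 9.23 = 1741 mg/L, so the substrate removal rate is 2270 × 1741/1000 = 3952 kg ultimate BOD/d.
Biomass synthesised: P_X = Y_obs × 3952 = 758.0 kg VSS/d.
Carbonaceous O₂ demand = substrate oxidised − cell-mass equivalent = 3952 − 1.42 × 758.0 = 2875 kg O₂/d.

R_O ≈ 2880 kg O₂/d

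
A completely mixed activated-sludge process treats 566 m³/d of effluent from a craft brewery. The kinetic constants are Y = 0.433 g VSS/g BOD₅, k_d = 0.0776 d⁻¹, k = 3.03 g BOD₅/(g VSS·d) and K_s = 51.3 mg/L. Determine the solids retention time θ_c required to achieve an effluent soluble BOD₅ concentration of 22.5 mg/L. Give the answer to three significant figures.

θ_c ≈ 3.10 d

Specific growth rate at S = 22.5 mg/L: μ = YkS/(K_s+S) = 0.433·3.03·22.5/(51.3+22.5) = 0.4000 d⁻¹.
1/θ_c = 0.4000 − 0.0776 = 0.3224 d⁻¹, so θ_c = 3.102 d.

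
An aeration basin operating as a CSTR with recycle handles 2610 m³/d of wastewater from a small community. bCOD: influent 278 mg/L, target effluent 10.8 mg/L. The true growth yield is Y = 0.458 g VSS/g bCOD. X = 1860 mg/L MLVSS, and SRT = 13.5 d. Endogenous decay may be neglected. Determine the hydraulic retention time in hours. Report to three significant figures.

Biomass mass balance (decay neglected): V·X = Y·Q·(S₀ − S)·θ_c, so V = 0.458 × 2610 × (278 − 10.8) × 13.5 / 1860 = 2318 m³.
HRT = V/Q = 2318 m³ / 2610 m³·d⁻¹ = 0.8882 d × 24 = 21.32 h.

τ ≈ 21.3 h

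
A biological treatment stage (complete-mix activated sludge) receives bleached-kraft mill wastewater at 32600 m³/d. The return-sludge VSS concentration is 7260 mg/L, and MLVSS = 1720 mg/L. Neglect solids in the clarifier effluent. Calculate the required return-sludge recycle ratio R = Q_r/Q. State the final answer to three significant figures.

R ≈ 0.310

R = Q_r/Q = X/(X_r − X) = 1720 / (7260 − 1720) = 0.3105.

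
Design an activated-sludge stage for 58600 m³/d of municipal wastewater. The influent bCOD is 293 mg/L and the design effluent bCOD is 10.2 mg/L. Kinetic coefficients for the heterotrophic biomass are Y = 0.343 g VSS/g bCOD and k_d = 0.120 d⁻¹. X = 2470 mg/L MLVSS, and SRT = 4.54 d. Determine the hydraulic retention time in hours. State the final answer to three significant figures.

From the SRT design equation V = Y Q (S₀−S) θ_c / [X (1 + k_d θ_c)] = 0.343 × 58600 × (293 − 10.2) × 4.54 / [2470 × (1 + 0.120 × 4.54)] = 2.58×10^7 / 3816 = 6763 m³.
τ = V/Q = 6763/58600 = 0.1154 d, or 2.770 h.

τ ≈ 2.77 h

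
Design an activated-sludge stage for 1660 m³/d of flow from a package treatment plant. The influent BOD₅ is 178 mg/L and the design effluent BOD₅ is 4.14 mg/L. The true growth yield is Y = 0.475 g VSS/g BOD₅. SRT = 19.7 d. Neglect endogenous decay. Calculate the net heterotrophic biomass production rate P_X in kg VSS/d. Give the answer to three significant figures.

P_X ≈ 137 kg VSS/d

With endogenous decay neglected, the observed yield equals the true yield: Y_obs = Y = 0.475 g VSS/g BOD₅.
Q·(S₀ − S) = 1660 × (178 − 4.14) × 10⁻³ = 288.6 kg/d removed.
So the net sludge growth is P_X = 0.4750 × 288.6 = 137.1 kg VSS/d.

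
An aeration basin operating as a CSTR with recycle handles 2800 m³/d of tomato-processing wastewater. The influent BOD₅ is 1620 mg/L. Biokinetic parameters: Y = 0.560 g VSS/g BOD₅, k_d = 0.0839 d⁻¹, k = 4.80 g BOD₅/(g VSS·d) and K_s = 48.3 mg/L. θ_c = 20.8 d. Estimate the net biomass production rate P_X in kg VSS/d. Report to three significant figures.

Effluent substrate depends only on kinetics and SRT: S = K_s(1 + k_d θ_c) / [θ_c(Yk − k_d) − 1] = 48.3 × (1 + 0.0839 × 20.8) / [20.8 × (0.560 × 4.80 − 0.0839) − 1] = 132.6 / 53.17 = 2.494 mg/L.
The observed yield is Y_obs = Y/(1 + k_d·θ_c) = 0.560 / (1 + 0.0839 × 20.8) = 0.560 / 2.745 = 0.2040 g VSS per g BOD₅ removed.
Substrate removed = Q·(S₀ − S) = 2800 m³/d × (1620 − 2.49) g/m³ = 4.53×10^6 g/d = 4529 kg/d.
P_X = Y_obs · Q(S₀ − S) = 0.2040 × 4529 = 923.9 kg VSS/d.

P_X ≈ 924 kg VSS/d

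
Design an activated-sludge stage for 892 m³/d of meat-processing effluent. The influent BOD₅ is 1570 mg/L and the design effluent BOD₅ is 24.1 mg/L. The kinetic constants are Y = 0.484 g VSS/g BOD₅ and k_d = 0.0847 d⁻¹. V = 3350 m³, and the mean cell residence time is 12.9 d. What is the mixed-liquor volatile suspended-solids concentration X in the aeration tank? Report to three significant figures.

X ≈ 1230 mg/L

X = Y·Q·ΔS·θ_c / [V·(1 + k_d θ_c)] = 0.484 × 892 × (1570 − 24.1) × 12.9 / [3350 × (1 + 0.0847 × 12.9)] = 1228 mg/L.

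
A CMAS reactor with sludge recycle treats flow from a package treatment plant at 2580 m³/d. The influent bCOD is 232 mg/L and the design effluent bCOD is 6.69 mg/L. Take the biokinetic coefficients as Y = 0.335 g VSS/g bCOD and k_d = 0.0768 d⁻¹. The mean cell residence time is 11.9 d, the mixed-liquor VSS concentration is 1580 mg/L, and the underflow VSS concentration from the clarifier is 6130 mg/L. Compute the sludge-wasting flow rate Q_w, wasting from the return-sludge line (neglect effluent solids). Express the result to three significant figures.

Steady-state biomass mass balance: V·X·(1 + k_d·θ_c) = Y·Q·(S₀ − S)·θ_c, so V = 0.335 × 2580 × (232 − 6.69) × 11.9 / [1580 × (1 + 0.0768 × 11.9)] = 2.32×10^6 / 3024 = 766.3 m³.
Q_w = (V·X)/(θ_c X_r) = 766.3 × 1580 / (11.9 × 6130) = 16.60 m³/d.

Q_w ≈ 16.6 m³/d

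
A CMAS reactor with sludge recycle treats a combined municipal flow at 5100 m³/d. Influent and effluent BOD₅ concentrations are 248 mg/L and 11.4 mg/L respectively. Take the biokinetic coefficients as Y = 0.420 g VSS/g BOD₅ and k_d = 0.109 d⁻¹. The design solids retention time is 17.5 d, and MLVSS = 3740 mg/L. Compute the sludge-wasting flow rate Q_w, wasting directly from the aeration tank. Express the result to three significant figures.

Q_w ≈ 46.6 m³/d

Steady-state biomass mass balance: V·X·(1 + k_d·θ_c) = Y·Q·(S₀ − S)·θ_c, so V = 0.420 × 5100 × (248 − 11.4) × 17.5 / [3740 × (1 + 0.109 × 17.5)] = 8.87×10^6 / 10874 = 815.6 m³.
For wasting at MLVSS concentration, Q_w = V/θ_c = 815.6/17.5 = 46.61 m³/d.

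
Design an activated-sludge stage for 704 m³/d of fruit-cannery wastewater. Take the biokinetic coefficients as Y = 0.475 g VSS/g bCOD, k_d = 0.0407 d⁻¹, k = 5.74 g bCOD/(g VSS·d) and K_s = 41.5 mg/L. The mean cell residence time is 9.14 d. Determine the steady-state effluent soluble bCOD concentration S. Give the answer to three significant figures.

Effluent substrate depends only on kinetics and SRT: S = K_s(1 + k_d θ_c) / [θ_c(Yk − k_d) − 1] = 41.5 × (1 + 0.0407 × 9.14) / [9.14 × (0.475 × 5.74 − 0.0407) − 1] = 56.94 / 23.55 = 2.418 mg/L.

S ≈ 2.42 mg/L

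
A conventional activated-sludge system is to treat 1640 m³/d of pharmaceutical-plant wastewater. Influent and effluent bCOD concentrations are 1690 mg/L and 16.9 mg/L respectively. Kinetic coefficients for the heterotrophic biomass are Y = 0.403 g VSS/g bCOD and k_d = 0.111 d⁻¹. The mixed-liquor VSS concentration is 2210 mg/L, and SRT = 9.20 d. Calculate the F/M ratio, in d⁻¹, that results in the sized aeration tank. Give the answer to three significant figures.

Steady-state biomass mass balance: V·X·(1 + k_d·θ_c) = Y·Q·(S₀ − S)·θ_c, so V = 0.403 × 1640 × (1690 − 16.9) × 9.20 / [2210 × (1 + 0.111 × 9.20)] = 1.02×10^7 / 4467 = 2277 m³.
Food-to-microorganism ratio F/M = Q S₀ / (V X) = 1640 × 1690 / (2277 × 2210) = 0.5507 d⁻¹.

F/M ≈ 0.551 d⁻¹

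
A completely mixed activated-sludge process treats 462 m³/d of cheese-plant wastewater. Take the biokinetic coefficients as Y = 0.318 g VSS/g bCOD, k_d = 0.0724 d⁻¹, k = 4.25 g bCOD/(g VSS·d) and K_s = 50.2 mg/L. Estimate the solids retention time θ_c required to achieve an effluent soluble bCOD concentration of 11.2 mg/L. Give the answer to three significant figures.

From 1/θ_c = Y·k·S/(K_s + S) − k_d: Y·k·S/(K_s+S) = 0.318 × 4.25 × 11.2 / (50.2 + 11.2) = 0.2465 d⁻¹.
θ_c = 1/(μ − k_d) = 1/(0.2465 − 0.0724) = 1/0.1741 = 5.743 d.

θ_c ≈ 5.74 d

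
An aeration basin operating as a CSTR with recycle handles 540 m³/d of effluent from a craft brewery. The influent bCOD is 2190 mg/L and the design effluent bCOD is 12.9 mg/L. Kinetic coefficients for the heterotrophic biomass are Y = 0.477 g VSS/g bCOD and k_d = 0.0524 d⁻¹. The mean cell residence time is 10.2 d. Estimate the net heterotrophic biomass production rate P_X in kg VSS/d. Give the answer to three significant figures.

Correct the yield for decay: Y_obs = Y/(1 + k_d θ_c) = 0.477 / (1 + 0.0524 × 10.2) = 0.477 / 1.534 = 0.3109.
Q·(S₀ − S) = 540 × (2190 − 12.9) × 10⁻³ = 1176 kg/d removed.
Net biomass production P_X = Y_obs × Q·(S₀ − S) = 0.3109 × 1176 = 365.5 kg VSS/d.

P_X ≈ 365 kg VSS/d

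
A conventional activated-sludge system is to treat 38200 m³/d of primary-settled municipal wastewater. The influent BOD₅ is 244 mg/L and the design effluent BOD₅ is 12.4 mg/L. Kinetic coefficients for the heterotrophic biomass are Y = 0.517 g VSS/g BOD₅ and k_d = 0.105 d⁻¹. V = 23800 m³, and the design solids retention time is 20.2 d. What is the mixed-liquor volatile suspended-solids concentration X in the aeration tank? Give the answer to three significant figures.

From V·X·(1 + k_d·θ_c) = Y·Q·(S₀ − S)·θ_c: X = 0.517 × 38200 × (244 − 12.4) × 20.2 / [23800 × (1 + 0.105 × 20.2)] = 1244 mg/L.

X ≈ 1240 mg/L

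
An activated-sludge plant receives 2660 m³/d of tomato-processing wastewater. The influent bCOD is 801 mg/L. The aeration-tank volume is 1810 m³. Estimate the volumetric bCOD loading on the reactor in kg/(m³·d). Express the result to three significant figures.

Volumetric loading L_v = Q·S₀ / V = 2660 × 801 g/m³ / 1810 m³ = 1177 g/(m³·d) = 1.177 kg bCOD/(m³·d).

L_v ≈ 1.18 kg bCOD/(m³·d)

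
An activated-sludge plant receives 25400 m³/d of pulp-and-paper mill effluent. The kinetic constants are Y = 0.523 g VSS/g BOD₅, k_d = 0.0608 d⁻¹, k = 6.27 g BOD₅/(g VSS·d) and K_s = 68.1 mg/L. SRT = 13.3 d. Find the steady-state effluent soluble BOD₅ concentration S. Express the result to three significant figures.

Effluent substrate depends only on kinetics and SRT: S = K_s(1 + k_d θ_c) / [θ_c(Yk − k_d) − 1] = 68.1 × (1 + 0.0608 × 13.3) / [13.3 × (0.523 × 6.27 − 0.0608) − 1] = 123.2 / 41.80 = 2.946 mg/L.

S ≈ 2.95 mg/L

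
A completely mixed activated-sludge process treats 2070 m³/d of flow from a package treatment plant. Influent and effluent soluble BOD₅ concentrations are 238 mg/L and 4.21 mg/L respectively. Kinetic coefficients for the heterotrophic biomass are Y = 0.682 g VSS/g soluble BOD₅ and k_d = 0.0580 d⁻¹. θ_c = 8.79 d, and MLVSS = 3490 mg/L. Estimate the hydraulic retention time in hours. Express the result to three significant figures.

Rearranging the biomass balance for a CMAS with decay, V = Y·Q·ΔS·θ_c / [X·(1+k_d θ_c)] = 0.682 × 2070 × (238 − 4.21) × 8.79 / [3490 × (1 + 0.0580 × 8.79)] = 2.9×10^6 / 5269 = 550.6 m³.
HRT = V/Q = 550.6 m³ / 2070 m³·d⁻¹ = 0.2660 d × 24 = 6.384 h.

τ ≈ 6.38 h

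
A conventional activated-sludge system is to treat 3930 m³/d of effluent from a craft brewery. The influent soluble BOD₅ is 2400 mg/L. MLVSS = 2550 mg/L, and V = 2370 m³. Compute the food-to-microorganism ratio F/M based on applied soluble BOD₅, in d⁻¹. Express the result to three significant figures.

F/M ≈ 1.56 d⁻¹

Food-to-microorganism ratio F/M = Q S₀ / (V X) = 3930 × 2400 / (2370 × 2550) = 1.561 d⁻¹.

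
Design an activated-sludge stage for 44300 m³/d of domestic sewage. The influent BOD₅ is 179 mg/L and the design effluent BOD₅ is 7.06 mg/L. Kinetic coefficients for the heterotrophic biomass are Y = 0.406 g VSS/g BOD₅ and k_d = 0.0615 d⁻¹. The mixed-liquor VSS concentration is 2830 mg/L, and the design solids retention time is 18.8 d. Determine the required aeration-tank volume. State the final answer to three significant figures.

From the SRT design equation V = Y Q (S₀−S) θ_c / [X (1 + k_d θ_c)] = 0.406 × 44300 × (179 − 7.06) × 18.8 / [2830 × (1 + 0.0615 × 18.8)] = 5.81×10^7 / 6102 = 9528 m³.

V ≈ 9530 m³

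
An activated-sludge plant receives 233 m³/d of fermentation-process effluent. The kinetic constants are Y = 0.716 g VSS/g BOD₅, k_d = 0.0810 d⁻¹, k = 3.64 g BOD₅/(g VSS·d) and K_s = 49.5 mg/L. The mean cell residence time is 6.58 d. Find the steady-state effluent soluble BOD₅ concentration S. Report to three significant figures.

S ≈ 4.86 mg/L

Effluent substrate depends only on kinetics and SRT: S = K_s(1 + k_d θ_c) / [θ_c(Yk − k_d) − 1] = 49.5 × (1 + 0.0810 × 6.58) / [6.58 × (0.716 × 3.64 − 0.0810) − 1] = 75.88 / 15.62 = 4.859 mg/L.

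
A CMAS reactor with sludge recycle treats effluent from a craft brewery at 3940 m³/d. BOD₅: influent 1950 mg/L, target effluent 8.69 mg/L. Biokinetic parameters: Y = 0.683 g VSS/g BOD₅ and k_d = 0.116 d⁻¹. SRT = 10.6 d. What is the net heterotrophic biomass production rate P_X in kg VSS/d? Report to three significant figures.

P_X ≈ 2340 kg VSS/d

Correct the yield for decay: Y_obs = Y/(1 + k_d θ_c) = 0.683 / (1 + 0.116 × 10.6) = 0.683 / 2.230 = 0.3063.
Mass of BOD₅ removed per day: Q(S₀ − S) = 3940 × 1941 g/m³ = 7649 kg/d.
Biomass produced: P_X = Y_obs·Q·ΔS = 0.3063 × 7649 ≈ 2343 kg VSS/d.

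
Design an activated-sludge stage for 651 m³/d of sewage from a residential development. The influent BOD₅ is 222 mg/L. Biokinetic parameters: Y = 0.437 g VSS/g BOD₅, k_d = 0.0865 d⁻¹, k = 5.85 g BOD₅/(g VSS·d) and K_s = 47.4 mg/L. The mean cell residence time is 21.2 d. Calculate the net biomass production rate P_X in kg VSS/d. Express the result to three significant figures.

For a completely mixed reactor with recycle the Lawrence–McCarty relation gives S = K_s·(1 + k_d·θ_c) / [θ_c·(Y·k − k_d) − 1] = 47.4 × (1 + 0.0865 × 21.2) / [21.2 × (0.437 × 5.85 − 0.0865) − 1] = 134.3 / 51.36 = 2.615 mg/L.
Y_obs = Y / (1 + k_d θ_c) = 0.437 / (1 + 0.0865 × 21.2) = 0.437 / 2.834 = 0.1542.
Mass of BOD₅ removed per day: Q(S₀ − S) = 651 × 219.4 g/m³ = 142.8 kg/d.
Biomass produced: P_X = Y_obs·Q·ΔS = 0.1542 × 142.8 ≈ 22.02 kg VSS/d.

P_X ≈ 22.0 kg VSS/d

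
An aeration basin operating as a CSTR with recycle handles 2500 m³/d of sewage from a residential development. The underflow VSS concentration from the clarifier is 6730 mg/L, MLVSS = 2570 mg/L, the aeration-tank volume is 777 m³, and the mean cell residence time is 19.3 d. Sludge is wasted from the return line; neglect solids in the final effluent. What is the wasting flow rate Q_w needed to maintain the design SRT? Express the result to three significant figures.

Q_w ≈ 15.4 m³/d

Q_w = (V·X)/(θ_c X_r) = 777.0 × 2570 / (19.3 × 6730) = 15.37 m³/d.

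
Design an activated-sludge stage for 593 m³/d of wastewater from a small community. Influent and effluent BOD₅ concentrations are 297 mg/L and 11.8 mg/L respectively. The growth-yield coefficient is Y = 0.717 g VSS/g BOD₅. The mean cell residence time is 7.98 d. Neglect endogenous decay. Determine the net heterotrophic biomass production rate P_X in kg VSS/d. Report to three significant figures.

Since k_d ≈ 0, Y_obs = Y = 0.717 g VSS/g BOD₅.
Substrate removed = Q·(S₀ − S) = 593 m³/d × (297 − 11.8) g/m³ = 1.69×10^5 g/d = 169.1 kg/d.
Net biomass production P_X = Y_obs × Q·(S₀ − S) = 0.7170 × 169.1 = 121.3 kg VSS/d.

P_X ≈ 121 kg VSS/d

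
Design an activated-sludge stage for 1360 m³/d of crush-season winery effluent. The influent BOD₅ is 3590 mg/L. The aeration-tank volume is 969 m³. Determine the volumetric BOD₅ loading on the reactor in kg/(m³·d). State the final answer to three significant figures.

Applied BOD₅ load per unit volume = Q·S₀/V = (1360 × 3590/1000)/969.0 = 5.039 kg BOD₅·m⁻³·d⁻¹.

L_v ≈ 5.04 kg BOD₅/(m³·d)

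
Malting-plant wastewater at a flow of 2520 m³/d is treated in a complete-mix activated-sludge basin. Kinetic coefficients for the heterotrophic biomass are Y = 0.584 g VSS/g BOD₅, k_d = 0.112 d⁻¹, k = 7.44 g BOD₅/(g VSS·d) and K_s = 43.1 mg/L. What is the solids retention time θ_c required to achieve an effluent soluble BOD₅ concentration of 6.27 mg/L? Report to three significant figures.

θ_c ≈ 2.27 d

From 1/θ_c = Y·k·S/(K_s + S) − k_d: Y·k·S/(K_s+S) = 0.584 × 7.44 × 6.27 / (43.1 + 6.27) = 0.5518 d⁻¹.
Then 1/θ_c = μ − k_d = 0.5518 − 0.112 = 0.4398 d⁻¹, giving θ_c = 2.274 d.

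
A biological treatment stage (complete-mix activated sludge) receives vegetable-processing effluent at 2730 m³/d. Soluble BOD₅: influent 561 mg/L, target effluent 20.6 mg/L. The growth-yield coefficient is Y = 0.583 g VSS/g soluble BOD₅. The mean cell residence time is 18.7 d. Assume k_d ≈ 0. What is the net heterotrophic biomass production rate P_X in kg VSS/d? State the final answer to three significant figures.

Since k_d ≈ 0, Y_obs = Y = 0.583 g VSS/g soluble BOD₅.
ΔS = 561 − 20.6 = 540.4 mg/L, so the substrate removal rate is 2730 × 540.4/1000 = 1475 kg soluble BOD₅/d.
Biomass produced: P_X = Y_obs·Q·ΔS = 0.5830 × 1475 ≈ 860.1 kg VSS/d.

P_X ≈ 860 kg VSS/d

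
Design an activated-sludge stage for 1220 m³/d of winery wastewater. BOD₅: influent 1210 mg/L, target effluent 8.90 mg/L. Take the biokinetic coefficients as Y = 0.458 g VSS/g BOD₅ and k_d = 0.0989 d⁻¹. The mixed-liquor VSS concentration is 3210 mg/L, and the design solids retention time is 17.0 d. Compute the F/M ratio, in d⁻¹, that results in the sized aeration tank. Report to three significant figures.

F/M ≈ 0.347 d⁻¹

From the SRT design equation V = Y Q (S₀−S) θ_c / [X (1 + k_d θ_c)] = 0.458 × 1220 × (1210 − 8.90) × 17.0 / [3210 × (1 + 0.0989 × 17.0)] = 1.14×10^7 / 8607 = 1326 m³.
F/M = Q·S₀ / (V·X) = 1220 × 1210 / (1326 × 3210) = 0.3469 g BOD₅·(g VSS·d)⁻¹.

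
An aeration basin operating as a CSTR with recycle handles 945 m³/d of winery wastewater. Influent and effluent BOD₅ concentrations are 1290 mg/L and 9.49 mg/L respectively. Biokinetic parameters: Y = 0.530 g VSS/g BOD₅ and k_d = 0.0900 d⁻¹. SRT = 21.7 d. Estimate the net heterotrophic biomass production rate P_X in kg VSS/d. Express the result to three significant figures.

Observed yield with endogenous decay: Y_obs = Y / (1 + k_d·θ_c) = 0.530 / (1 + 0.0900 × 21.7) = 0.530 / 2.953 = 0.1795 g VSS/g BOD₅.
Q·(S₀ − S) = 945 × (1290 − 9.49) × 10⁻³ = 1210 kg/d removed.
So the net sludge growth is P_X = 0.1795 × 1210 = 217.2 kg VSS/d.

P_X ≈ 217 kg VSS/d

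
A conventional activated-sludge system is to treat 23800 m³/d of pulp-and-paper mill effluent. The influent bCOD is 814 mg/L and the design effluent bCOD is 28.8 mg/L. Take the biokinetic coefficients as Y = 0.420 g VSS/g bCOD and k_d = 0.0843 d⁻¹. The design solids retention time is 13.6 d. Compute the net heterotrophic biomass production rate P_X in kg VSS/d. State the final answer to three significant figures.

Y_obs = Y / (1 + k_d θ_c) = 0.420 / (1 + 0.0843 × 13.6) = 0.420 / 2.146 = 0.1957.
Q·(S₀ − S) = 23800 × (814 − 28.8) × 10⁻³ = 18688 kg/d removed.
P_X = Y_obs · Q(S₀ − S) = 0.1957 × 18688 = 3657 kg VSS/d.

P_X ≈ 3660 kg VSS/d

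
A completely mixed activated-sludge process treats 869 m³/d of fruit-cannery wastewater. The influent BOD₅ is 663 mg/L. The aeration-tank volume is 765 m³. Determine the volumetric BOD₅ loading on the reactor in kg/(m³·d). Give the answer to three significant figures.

L_v ≈ 0.753 kg BOD₅/(m³·d)

L_v = Q S₀ / V = 869 × 663 × 10⁻³ / 765.0 = 0.7531 kg/(m³·d).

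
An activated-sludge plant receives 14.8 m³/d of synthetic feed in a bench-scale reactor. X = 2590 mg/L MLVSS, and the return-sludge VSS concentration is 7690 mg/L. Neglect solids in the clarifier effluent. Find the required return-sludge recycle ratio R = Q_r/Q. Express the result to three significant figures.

Mass balance around the secondary clarifier (neglecting effluent solids): R = X / (X_r − X) = 2590 / (7690 − 2590) = 0.5078.

R ≈ 0.508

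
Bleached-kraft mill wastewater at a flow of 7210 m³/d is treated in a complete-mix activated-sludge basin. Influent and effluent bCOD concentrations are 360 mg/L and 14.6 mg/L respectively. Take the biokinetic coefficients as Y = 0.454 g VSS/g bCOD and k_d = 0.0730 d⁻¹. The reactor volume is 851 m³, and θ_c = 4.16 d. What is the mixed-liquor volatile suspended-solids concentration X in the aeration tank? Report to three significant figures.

X ≈ 4240 mg/L

Solving the biomass balance for X: X = Y Q (S₀−S) θ_c / [V (1+k_d θ_c)] = 0.454 × 7210 × (360 − 14.6) × 4.16 / [851 × (1 + 0.0730 × 4.16)] = 4239 mg/L.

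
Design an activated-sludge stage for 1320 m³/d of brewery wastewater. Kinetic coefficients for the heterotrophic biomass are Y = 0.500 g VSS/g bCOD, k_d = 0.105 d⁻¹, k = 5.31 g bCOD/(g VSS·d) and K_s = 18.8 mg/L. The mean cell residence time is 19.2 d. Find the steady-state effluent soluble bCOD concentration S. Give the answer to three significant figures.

S ≈ 1.18 mg/L

For a completely mixed reactor with recycle the Lawrence–McCarty relation gives S = K_s·(1 + k_d·θ_c) / [θ_c·(Y·k − k_d) − 1] = 18.8 × (1 + 0.105 × 19.2) / [19.2 × (0.500 × 5.31 − 0.105) − 1] = 56.70 / 47.96 = 1.182 mg/L.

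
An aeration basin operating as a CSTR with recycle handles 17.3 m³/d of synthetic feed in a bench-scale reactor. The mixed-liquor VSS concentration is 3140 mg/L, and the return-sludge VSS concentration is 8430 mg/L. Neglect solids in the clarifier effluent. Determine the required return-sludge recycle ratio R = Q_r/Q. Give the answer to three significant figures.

R ≈ 0.594

Mass balance around the secondary clarifier (neglecting effluent solids): R = X / (X_r − X) = 3140 / (8430 − 3140) = 0.5936.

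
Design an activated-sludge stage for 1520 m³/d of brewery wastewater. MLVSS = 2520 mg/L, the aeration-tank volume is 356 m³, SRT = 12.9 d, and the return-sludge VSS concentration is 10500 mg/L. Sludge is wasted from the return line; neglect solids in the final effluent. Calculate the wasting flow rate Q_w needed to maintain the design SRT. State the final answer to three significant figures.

θ_c = V·X/(Q_w·X_r) when wasting from the recycle, so Q_w = V·X/(θ_c·X_r) = 356.0 × 2520 / (12.9 × 10500) = 6.623 m³/d.

Q_w ≈ 6.62 m³/d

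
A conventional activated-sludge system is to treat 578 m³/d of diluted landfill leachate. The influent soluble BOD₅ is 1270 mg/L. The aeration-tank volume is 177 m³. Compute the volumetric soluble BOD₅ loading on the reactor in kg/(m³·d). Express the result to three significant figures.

L_v ≈ 4.15 kg soluble BOD₅/(m³·d)

Applied soluble BOD₅ load per unit volume = Q·S₀/V = (578 × 1270/1000)/177.0 = 4.147 kg soluble BOD₅·m⁻³·d⁻¹.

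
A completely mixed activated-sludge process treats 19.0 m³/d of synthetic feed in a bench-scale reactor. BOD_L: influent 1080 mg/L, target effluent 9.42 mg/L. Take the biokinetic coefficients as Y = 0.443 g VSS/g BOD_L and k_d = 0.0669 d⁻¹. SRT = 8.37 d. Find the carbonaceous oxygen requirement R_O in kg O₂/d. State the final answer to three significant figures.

R_O ≈ 12.1 kg O₂/d

Observed yield with endogenous decay: Y_obs = Y / (1 + k_d·θ_c) = 0.443 / (1 + 0.0669 × 8.37) = 0.443 / 1.560 = 0.2840 g VSS/g BOD_L.
Mass of BOD_L removed per day: Q(S₀ − S) = 19.0 × 1071 g/m³ = 20.34 kg/d.
Net sludge production P_X = 0.2840 × 20.34 = 5.777 kg VSS/d.
R_O = Q·(S₀ − S) − 1.42·P_X = 20.34 − 1.42 × 5.777 = 12.14 kg O₂/d.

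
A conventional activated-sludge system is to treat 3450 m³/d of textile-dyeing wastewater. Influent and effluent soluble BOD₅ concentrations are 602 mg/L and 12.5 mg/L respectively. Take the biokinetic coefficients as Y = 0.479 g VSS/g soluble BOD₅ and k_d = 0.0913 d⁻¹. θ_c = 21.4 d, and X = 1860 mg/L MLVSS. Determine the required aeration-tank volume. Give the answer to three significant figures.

V ≈ 3790 m³

Rearranging the biomass balance for a CMAS with decay, V = Y·Q·ΔS·θ_c / [X·(1+k_d θ_c)] = 0.479 × 3450 × (602 − 12.5) × 21.4 / [1860 × (1 + 0.0913 × 21.4)] = 2.08×10^7 / 5494 = 3795 m³.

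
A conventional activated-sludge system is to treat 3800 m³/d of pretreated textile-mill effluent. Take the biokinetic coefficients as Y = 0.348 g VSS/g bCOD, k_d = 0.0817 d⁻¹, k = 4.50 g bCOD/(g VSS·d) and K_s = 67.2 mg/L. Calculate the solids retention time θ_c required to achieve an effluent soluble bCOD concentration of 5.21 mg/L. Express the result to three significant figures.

Specific growth rate at S = 5.21 mg/L: μ = YkS/(K_s+S) = 0.348·4.50·5.21/(67.2+5.21) = 0.1127 d⁻¹.
1/θ_c = 0.1127 − 0.0817 = 0.03098 d⁻¹, so θ_c = 32.28 d.

θ_c ≈ 32.3 d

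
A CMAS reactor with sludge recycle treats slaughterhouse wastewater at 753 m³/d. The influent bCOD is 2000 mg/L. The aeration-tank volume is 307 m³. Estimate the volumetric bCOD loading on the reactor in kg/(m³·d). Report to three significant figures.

L_v ≈ 4.91 kg bCOD/(m³·d)

Applied bCOD load per unit volume = Q·S₀/V = (753 × 2000/1000)/307.0 = 4.906 kg bCOD·m⁻³·d⁻¹.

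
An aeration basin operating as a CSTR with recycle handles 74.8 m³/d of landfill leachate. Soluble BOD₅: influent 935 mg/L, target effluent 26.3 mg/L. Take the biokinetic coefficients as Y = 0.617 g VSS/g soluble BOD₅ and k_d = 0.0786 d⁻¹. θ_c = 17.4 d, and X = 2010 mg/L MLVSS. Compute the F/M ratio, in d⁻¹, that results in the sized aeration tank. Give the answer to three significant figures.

F/M ≈ 0.227 d⁻¹

Rearranging the biomass balance for a CMAS with decay, V = Y·Q·ΔS·θ_c / [X·(1+k_d θ_c)] = 0.617 × 74.8 × (935 − 26.3) × 17.4 / [2010 × (1 + 0.0786 × 17.4)] = 7.3×10^5 / 4759 = 153.3 m³.
F/M = Q·S₀ / (V·X) = 74.8 × 935 / (153.3 × 2010) = 0.2269 g soluble BOD₅·(g VSS·d)⁻¹.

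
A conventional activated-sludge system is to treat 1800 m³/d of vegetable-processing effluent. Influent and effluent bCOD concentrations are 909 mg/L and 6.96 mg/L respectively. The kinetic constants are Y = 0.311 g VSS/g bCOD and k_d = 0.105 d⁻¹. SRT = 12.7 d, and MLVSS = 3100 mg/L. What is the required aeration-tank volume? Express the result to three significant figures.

From the SRT design equation V = Y Q (S₀−S) θ_c / [X (1 + k_d θ_c)] = 0.311 × 1800 × (909 − 6.96) × 12.7 / [3100 × (1 + 0.105 × 12.7)] = 6.41×10^6 / 7234 = 886.5 m³.

V ≈ 887 m³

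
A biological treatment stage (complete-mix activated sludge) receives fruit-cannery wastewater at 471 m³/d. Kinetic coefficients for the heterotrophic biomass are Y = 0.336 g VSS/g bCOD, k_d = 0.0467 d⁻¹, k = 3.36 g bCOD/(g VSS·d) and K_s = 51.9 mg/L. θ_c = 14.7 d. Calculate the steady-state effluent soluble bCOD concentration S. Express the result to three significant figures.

S ≈ 5.87 mg/L

Effluent substrate depends only on kinetics and SRT: S = K_s(1 + k_d θ_c) / [θ_c(Yk − k_d) − 1] = 51.9 × (1 + 0.0467 × 14.7) / [14.7 × (0.336 × 3.36 − 0.0467) − 1] = 87.53 / 14.91 = 5.871 mg/L.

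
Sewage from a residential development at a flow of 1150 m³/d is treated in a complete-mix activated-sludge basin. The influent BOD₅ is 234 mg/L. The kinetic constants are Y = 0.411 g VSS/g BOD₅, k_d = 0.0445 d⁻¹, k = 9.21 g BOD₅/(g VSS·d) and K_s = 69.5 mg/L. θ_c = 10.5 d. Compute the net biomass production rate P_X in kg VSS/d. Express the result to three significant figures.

P_X ≈ 74.5 kg VSS/d

Effluent substrate depends only on kinetics and SRT: S = K_s(1 + k_d θ_c) / [θ_c(Yk − k_d) − 1] = 69.5 × (1 + 0.0445 × 10.5) / [10.5 × (0.411 × 9.21 − 0.0445) − 1] = 102.0 / 38.28 = 2.664 mg/L.
Y_obs = Y / (1 + k_d θ_c) = 0.411 / (1 + 0.0445 × 10.5) = 0.411 / 1.467 = 0.2801.
ΔS = 234 − 2.66 = 231.3 mg/L, so the substrate removal rate is 1150 × 231.3/1000 = 266.0 kg BOD₅/d.
P_X = Y_obs · Q(S₀ − S) = 0.2801 × 266.0 = 74.52 kg VSS/d.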